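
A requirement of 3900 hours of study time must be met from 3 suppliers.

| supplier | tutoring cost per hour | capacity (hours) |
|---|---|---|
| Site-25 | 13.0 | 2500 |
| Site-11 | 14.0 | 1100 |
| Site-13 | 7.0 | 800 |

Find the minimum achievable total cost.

46500

Use suppliers in increasing cost order.
Site-13 (7.0): use full 800 → 3100 hours to go.
Take 2500 from Site-25 at 13.0 → need 600 more.
Take 600 from Site-11 at 14.0 to finish.
Cost = 800×7.0 + 2500×13.0 + 600×14.0 = 46500.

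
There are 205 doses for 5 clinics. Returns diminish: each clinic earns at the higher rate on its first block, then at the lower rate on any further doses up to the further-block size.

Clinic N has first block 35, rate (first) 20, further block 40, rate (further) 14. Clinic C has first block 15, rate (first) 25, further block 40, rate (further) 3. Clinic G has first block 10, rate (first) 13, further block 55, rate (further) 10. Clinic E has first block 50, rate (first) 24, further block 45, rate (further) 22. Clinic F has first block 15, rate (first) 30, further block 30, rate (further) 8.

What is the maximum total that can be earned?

Treat each block as its own option and order by rate: Clinic F/tier1 30 > Clinic C/tier1 25 > Clinic E/tier1 24 > Clinic E/tier2 22 > Clinic N/tier1 20 > Clinic N/tier2 14 > Clinic G/tier1 13 > Clinic G/tier2 10 > Clinic F/tier2 8 > Clinic C/tier2 3.
Clinic F tier1 at 30: fill all 15 → 190 left.
Clinic C/tier1 (25): +15 → 175 left.
Clinic E/tier1 (24): +50 → 125 left.
Fill Clinic E tier2 block (45 at 22) → 80 left.
Fill Clinic N tier1 block (35 at 20) → 45 left.
Clinic N tier2 at 14: fill all 40 → 5 left.
5 remain; put them into Clinic G tier1 at 13.
Total = 30×15 + 25×15 + 24×50 + 22×45 + 20×35 + 14×40 + 13×5 = 4340.

4340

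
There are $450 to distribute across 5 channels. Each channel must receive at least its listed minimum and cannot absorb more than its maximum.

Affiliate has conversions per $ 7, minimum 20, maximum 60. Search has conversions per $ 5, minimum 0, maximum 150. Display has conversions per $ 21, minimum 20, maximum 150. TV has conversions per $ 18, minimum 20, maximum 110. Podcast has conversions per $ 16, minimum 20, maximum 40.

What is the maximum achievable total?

6640

Meeting every minimum uses 20+0+20+20+20 = 80 $, leaving 370.
Order the channels by conversions per $: Display 21 > TV 18 > Podcast 16 > Affiliate 7 > Search 5.
Display: +130 to 150 (cap) → 240 left.
TV: +90 to 110 (cap) → 150 left.
Give Podcast 20 more to hit its cap of 40 → 130 left.
Affiliate: +40 to 60 (cap) → 90 left.
Search: +90 (room for 150) → 90. Pool exhausted.
Total = 7×60 + 5×90 + 21×150 + 18×110 + 16×40 = 6640.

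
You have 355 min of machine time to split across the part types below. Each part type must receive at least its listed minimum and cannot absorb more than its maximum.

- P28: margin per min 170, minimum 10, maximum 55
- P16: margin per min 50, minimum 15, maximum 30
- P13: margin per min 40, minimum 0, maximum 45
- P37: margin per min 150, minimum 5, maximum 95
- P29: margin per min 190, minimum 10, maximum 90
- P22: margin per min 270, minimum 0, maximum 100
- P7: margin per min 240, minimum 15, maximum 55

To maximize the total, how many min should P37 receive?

Meeting every minimum uses 10+15+0+5+10+0+15 = 55 min, leaving 300.
Rank by margin per min: P22 270 > P7 240 > P29 190 > P28 170 > P37 150 > P16 50 > P13 40.
P22: +100 to 100 (cap) ; 200 left.
P7: +40 to 55 (cap) ; 160 left.
P29: +80 to 90 (cap) ; 80 left.
P28: +45 to 55 (cap) ; 35 left.
P37: +35 (room for 90) → 40. Pool exhausted.

40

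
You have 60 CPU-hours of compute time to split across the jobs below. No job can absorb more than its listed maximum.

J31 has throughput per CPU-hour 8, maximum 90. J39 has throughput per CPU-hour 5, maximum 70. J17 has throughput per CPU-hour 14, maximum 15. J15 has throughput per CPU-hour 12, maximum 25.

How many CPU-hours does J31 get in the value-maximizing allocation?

20

Highest throughput per CPU-hour first: J17 14 > J15 12 > J31 8 > J39 5.
J17: +15 to 15 (cap) → 45 left.
Give J15 25 to hit its cap of 25 → 20 left.
Only 20 left; J31 takes them to reach 20.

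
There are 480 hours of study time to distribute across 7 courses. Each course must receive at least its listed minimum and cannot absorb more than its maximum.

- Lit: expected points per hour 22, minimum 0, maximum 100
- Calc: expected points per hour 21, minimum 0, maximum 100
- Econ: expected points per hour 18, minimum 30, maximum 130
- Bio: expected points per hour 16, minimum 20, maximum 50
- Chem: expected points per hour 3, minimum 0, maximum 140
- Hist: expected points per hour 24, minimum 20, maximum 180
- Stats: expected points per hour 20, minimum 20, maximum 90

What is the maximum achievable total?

Meeting every minimum uses 0+0+30+20+0+20+20 = 90 hours, leaving 390.
Order the courses by expected points per hour: Hist 24 > Lit 22 > Calc 21 > Stats 20 > Econ 18 > Bio 16 > Chem 3.
Give Hist 160 more to hit its cap of 180 — 230 left.
Give Lit 100 more to hit its cap of 100 — 130 left.
Give Calc 100 more to hit its cap of 100 — 30 left.
Only 30 left; Stats takes them to reach 50.
Total = 22×100 + 21×100 + 18×30 + 16×20 + 24×180 + 20×50 = 10480.

10480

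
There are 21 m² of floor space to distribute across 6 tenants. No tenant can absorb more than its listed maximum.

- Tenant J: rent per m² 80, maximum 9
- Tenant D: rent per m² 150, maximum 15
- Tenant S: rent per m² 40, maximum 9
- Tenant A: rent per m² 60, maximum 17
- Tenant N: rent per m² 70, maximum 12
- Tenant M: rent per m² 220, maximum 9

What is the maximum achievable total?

3780

Rank by rent per m²: Tenant M 220 > Tenant D 150 > Tenant J 80 > Tenant N 70 > Tenant A 60 > Tenant S 40.
Tenant M: +9 to 9 (cap) ; 12 left.
Only 12 left; Tenant D takes them to reach 12.
Total = 150×12 + 220×9 = 3780.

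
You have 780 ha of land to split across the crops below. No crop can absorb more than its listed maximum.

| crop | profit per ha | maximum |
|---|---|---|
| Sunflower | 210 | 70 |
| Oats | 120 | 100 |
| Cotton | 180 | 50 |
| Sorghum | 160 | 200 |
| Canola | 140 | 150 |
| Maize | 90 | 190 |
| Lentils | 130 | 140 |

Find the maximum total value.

Rank by profit per ha: Sunflower 210 > Cotton 180 > Sorghum 160 > Canola 140 > Lentils 130 > Oats 120 > Maize 90.
Sunflower takes 70 to reach its cap of 70 ; 710 left.
Give Cotton 50 to hit its cap of 50 ; 660 left.
Sorghum: +200 to 200 (cap) ; 460 left.
Canola: +150 to 150 (cap) ; 310 left.
Give Lentils 140 to hit its cap of 140 ; 170 left.
Oats: +100 to 100 (cap) ; 70 left.
Maize: +70 (room for 190) → 70. Pool exhausted.
Total = 210×70 + 120×100 + 180×50 + 160×200 + 140×150 + 90×70 + 130×140 = 113200.

113200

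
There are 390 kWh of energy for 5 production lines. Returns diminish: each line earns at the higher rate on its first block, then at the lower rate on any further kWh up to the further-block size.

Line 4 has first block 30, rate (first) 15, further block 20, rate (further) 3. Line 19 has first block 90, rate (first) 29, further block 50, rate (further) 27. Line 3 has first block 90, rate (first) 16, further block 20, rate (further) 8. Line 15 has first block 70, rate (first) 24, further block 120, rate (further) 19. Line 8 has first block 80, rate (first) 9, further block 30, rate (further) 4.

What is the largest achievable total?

Rank every tier by rate: Line 19/tier1 29 > Line 19/tier2 27 > Line 15/tier1 24 > Line 15/tier2 19 > Line 3/tier1 16 > Line 4/tier1 15 > Line 8/tier1 9 > Line 3/tier2 8 > Line 8/tier2 4 > Line 4/tier2 3.
Line 19 tier1 at 29: fill all 90 ; 300 left.
Fill Line 19 tier2 block (50 at 27) ; 250 left.
Line 15 tier1 at 24: fill all 70 ; 180 left.
Fill Line 15 tier2 block (120 at 19) ; 60 left.
Line 3/tier1: +60 of 90 at 16; pool empty.
Total = 29×90 + 27×50 + 24×70 + 19×120 + 16×60 = 8880.

8880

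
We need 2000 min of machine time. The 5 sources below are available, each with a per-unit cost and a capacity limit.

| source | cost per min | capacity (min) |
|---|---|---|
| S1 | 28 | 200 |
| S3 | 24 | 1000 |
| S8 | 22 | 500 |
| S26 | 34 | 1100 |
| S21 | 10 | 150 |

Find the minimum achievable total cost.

Use sources in increasing cost order.
S21 at 10: take all 150 min ; 1850 still needed.
S8 (22): use full 500 ; 1350 min to go.
S3 (24): use full 1000 ; 350 min to go.
S1 (28): use full 200 ; 150 min to go.
S26 (34): take the remaining 150 ; done.
Cost = 150×10 + 500×22 + 1000×24 + 200×28 + 150×34 = 47200.

47200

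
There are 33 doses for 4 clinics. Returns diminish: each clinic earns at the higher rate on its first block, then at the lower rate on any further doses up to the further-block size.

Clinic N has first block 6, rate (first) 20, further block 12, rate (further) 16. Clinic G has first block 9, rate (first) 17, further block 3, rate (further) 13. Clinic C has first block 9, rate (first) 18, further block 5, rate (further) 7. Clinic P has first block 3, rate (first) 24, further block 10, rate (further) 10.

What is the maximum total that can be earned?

603

Rank every tier by rate: Clinic P/first 24 > Clinic N/first 20 > Clinic C/first 18 > Clinic G/first 17 > Clinic N/second 16 > Clinic G/second 13 > Clinic P/second 10 > Clinic C/second 7.
Clinic P/first (24): +3 — 30 left.
Fill Clinic N first block (6 at 20) — 24 left.
Fill Clinic C first block (9 at 18) — 15 left.
Clinic G/first (17): +9 — 6 left.
Clinic N second at 16: only 6 left, fill 6.
Total = 24×3 + 20×6 + 18×9 + 17×9 + 16×6 = 603.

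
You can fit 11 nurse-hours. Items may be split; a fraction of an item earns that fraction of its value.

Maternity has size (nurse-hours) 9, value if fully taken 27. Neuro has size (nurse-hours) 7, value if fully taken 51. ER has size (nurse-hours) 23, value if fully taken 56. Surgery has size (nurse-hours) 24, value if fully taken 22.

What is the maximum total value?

Best value per unit of size first: Neuro 51/7≈7.29, Maternity 27/9≈3, ER 56/23≈2.43, Surgery 22/24≈0.917.
Take all of Neuro (7 nurse-hours, value 51) — 4 nurse-hours left.
4 nurse-hours left: a 4/9 share of Maternity gives 27×4/9 = 12.
Total value = 63.

63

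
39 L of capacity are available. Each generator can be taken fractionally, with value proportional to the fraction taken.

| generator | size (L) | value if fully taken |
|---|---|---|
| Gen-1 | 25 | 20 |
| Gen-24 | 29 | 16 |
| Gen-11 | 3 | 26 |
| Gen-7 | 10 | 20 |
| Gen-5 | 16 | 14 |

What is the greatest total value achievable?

68

Best value per unit of size first: Gen-11 26/3≈8.67, Gen-7 20/10≈2, Gen-5 14/16≈0.875, Gen-1 20/25≈0.8, Gen-24 16/29≈0.552.
All 3 L of Gen-11 fit (value 26) — 36 remain.
All 10 L of Gen-7 fit (value 20) — 26 remain.
All 16 L of Gen-5 fit (value 14) — 10 remain.
Fill the last 10 L with part of Gen-1: 10/25 of it earns 8.
Total value = 68.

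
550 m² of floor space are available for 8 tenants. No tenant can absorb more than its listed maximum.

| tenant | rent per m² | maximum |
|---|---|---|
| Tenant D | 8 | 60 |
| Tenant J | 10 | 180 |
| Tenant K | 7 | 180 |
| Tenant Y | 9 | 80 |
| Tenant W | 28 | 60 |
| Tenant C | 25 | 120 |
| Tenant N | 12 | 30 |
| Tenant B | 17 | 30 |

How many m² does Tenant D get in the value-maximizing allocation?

50

Order the tenants by rent per m²: Tenant W 28 > Tenant C 25 > Tenant B 17 > Tenant N 12 > Tenant J 10 > Tenant Y 9 > Tenant D 8 > Tenant K 7.
Tenant W: +60 to 60 (cap) → 490 left.
Give Tenant C 120 to hit its cap of 120 → 370 left.
Tenant B takes 30 to reach its cap of 30 → 340 left.
Give Tenant N 30 to hit its cap of 30 → 310 left.
Tenant J: +180 to 180 (cap) → 130 left.
Tenant Y: +80 to 80 (cap) → 50 left.
Tenant D: +50 (room for 60) → 50. Pool exhausted.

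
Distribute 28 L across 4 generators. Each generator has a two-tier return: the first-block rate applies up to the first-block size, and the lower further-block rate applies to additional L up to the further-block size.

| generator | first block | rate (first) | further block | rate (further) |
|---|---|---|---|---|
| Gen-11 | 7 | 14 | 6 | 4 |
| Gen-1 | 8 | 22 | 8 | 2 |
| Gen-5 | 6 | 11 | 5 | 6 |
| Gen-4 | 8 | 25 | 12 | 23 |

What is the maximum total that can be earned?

Rank every tier by rate: Gen-4/first 25 > Gen-4/second 23 > Gen-1/first 22 > Gen-11/first 14 > Gen-5/first 11 > Gen-5/second 6 > Gen-11/second 4 > Gen-1/second 2.
Gen-4/first (25): +8 — 20 left.
Gen-4 second at 23: fill all 12 — 8 left.
Gen-1/first (22): +8 — 0 left.
Total = 25×8 + 23×12 + 22×8 = 652.

652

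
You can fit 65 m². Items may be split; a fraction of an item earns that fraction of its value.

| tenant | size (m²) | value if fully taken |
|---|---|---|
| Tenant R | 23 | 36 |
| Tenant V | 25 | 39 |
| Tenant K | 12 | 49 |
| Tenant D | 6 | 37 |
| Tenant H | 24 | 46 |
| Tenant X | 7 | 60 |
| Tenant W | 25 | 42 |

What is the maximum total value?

Rank by value-to-size ratio: Tenant X 60/7≈8.57, Tenant D 37/6≈6.17, Tenant K 49/12≈4.08, Tenant H 46/24≈1.92, Tenant W 42/25≈1.68, Tenant R 36/23≈1.57, Tenant V 39/25≈1.56.
Tenant X: take in full, 7 m² for value 60 ; 58 left.
Take all of Tenant D (6 m², value 37) ; 52 m² left.
All 12 m² of Tenant K fit (value 49) ; 40 remain.
All 24 m² of Tenant H fit (value 46) ; 16 remain.
16 m² left: a 16/25 share of Tenant W gives 42×16/25 = 26.88.
Total value = 218.88.

218.88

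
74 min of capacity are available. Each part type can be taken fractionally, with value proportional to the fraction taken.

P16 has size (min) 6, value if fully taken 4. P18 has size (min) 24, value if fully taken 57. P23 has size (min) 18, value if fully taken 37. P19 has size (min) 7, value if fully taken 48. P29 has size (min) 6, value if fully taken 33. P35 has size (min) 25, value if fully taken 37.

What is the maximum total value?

Best value per unit of size first: P19 48/7≈6.86, P29 33/6≈5.5, P18 57/24≈2.38, P23 37/18≈2.06, P35 37/25≈1.48, P16 4/6≈0.667.
P19: take in full, 7 min for value 48 ; 67 left.
P29: take in full, 6 min for value 33 ; 61 left.
P18: take in full, 24 min for value 57 ; 37 left.
All 18 min of P23 fit (value 37) ; 19 remain.
Only 19 min remain; take 19/25 of P35 for value 37×19/25 = 28.12.
Total value = 203.12.

203.12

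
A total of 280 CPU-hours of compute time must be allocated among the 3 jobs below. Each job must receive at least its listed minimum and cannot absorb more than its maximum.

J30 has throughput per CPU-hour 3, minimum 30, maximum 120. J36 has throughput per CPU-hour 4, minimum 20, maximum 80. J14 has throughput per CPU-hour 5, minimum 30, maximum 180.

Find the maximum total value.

Meeting every minimum uses 30+20+30 = 80 CPU-hours, leaving 200.
Rank by throughput per CPU-hour: J14 5 > J36 4 > J30 3.
J14: +150 to 180 (cap) → 50 left.
Only 50 left; J36 takes them to reach 70.
Total = 3×30 + 4×70 + 5×180 = 1270.

1270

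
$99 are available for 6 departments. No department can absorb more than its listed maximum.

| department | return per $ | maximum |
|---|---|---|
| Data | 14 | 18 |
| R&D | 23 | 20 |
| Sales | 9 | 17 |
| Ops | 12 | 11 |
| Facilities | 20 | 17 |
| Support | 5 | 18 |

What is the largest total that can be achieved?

1417

Order the departments by return per $: R&D 23 > Facilities 20 > Data 14 > Ops 12 > Sales 9 > Support 5.
R&D takes 20 to reach its cap of 20 — 79 left.
Give Facilities 17 to hit its cap of 17 — 62 left.
Data takes 18 to reach its cap of 18 — 44 left.
Give Ops 11 to hit its cap of 11 — 33 left.
Give Sales 17 to hit its cap of 17 — 16 left.
Only 16 left; Support takes them to reach 16.
Total = 14×18 + 23×20 + 9×17 + 12×11 + 20×17 + 5×16 = 1417.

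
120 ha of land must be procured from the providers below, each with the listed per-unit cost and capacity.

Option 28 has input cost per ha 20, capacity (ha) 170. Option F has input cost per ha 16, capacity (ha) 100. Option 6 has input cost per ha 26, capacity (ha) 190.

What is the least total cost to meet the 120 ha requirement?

Fill from the cheapest provider first.
Option F (16): use full 100 — 20 ha to go.
Option 28 (20): take the remaining 20 — done.
Option 6: unused.
Cost = 100×16 + 20×20 = 2000.

2000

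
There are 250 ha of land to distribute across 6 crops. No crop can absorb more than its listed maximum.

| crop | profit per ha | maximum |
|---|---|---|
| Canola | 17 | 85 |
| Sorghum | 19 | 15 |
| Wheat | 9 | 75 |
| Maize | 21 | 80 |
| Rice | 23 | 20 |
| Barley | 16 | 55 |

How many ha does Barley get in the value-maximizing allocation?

50

Rank by profit per ha: Rice 23 > Maize 21 > Sorghum 19 > Canola 17 > Barley 16 > Wheat 9.
Rice takes 20 to reach its cap of 20 → 230 left.
Give Maize 80 to hit its cap of 80 → 150 left.
Sorghum takes 15 to reach its cap of 15 → 135 left.
Canola: +85 to 85 (cap) → 50 left.
Only 50 left; Barley takes them to reach 50.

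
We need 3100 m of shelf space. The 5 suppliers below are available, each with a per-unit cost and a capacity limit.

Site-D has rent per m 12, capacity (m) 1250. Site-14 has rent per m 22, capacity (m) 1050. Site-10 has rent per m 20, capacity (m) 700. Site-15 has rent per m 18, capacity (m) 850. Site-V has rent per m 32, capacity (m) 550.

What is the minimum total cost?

50900

Use suppliers in increasing cost order.
Site-D (12): use full 1250 ; 1850 m to go.
Take 850 from Site-15 at 18 ; need 1000 more.
Take 700 from Site-10 at 20 ; need 300 more.
Site-14 (22): take the remaining 300 ; done.
Site-V: unused.
Cost = 1250×12 + 850×18 + 700×20 + 300×22 = 50900.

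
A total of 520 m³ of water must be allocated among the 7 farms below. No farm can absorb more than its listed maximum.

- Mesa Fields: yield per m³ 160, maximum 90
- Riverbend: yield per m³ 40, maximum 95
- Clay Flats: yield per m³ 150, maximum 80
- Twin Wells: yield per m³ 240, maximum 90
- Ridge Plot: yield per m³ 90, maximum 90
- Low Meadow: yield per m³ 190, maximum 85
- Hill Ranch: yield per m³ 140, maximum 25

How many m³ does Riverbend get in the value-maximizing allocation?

60

Rank by yield per m³: Twin Wells 240 > Low Meadow 190 > Mesa Fields 160 > Clay Flats 150 > Hill Ranch 140 > Ridge Plot 90 > Riverbend 40.
Give Twin Wells 90 to hit its cap of 90 ; 430 left.
Low Meadow: +85 to 85 (cap) ; 345 left.
Mesa Fields: +90 to 90 (cap) ; 255 left.
Clay Flats: +80 to 80 (cap) ; 175 left.
Hill Ranch: +25 to 25 (cap) ; 150 left.
Give Ridge Plot 90 to hit its cap of 90 ; 60 left.
Riverbend: +60 (room for 95) → 60. Pool exhausted.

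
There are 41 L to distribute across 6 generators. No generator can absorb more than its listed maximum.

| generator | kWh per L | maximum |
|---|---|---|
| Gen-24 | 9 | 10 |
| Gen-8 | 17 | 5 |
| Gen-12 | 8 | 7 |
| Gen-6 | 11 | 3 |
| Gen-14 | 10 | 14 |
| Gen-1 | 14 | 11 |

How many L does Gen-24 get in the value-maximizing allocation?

Highest kWh per L first: Gen-8 17 > Gen-1 14 > Gen-6 11 > Gen-14 10 > Gen-24 9 > Gen-12 8.
Gen-8: +5 to 5 (cap) — 36 left.
Gen-1: +11 to 11 (cap) — 25 left.
Gen-6: +3 to 3 (cap) — 22 left.
Gen-14: +14 to 14 (cap) — 8 left.
Gen-24 has room for 10 but only 8 remain, so it gets 8.

8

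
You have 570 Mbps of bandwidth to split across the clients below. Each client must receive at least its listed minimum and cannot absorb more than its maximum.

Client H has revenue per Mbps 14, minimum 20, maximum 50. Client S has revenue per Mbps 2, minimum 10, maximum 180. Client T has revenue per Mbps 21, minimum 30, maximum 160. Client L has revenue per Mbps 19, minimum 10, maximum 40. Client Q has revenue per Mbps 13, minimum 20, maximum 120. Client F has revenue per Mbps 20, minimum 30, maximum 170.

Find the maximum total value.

Meeting every minimum uses 20+10+30+10+20+30 = 120 Mbps, leaving 450.
Rank by revenue per Mbps: Client T 21 > Client F 20 > Client L 19 > Client H 14 > Client Q 13 > Client S 2.
Give Client T 130 more to hit its cap of 160 → 320 left.
Give Client F 140 more to hit its cap of 170 → 180 left.
Client L: +30 to 40 (cap) → 150 left.
Client H takes 30 more to reach its cap of 50 → 120 left.
Client Q takes 100 more to reach its cap of 120 → 20 left.
Client S has room for 170 more but only 20 remain, so it gets 30.
Total = 14×50 + 2×30 + 21×160 + 19×40 + 13×120 + 20×170 = 9840.

9840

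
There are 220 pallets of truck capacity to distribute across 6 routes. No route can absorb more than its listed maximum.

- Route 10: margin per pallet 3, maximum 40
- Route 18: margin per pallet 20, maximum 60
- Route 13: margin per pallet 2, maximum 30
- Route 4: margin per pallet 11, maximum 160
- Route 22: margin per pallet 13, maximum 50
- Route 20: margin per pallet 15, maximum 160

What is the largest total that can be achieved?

3600

Highest margin per pallet first: Route 18 20 > Route 20 15 > Route 22 13 > Route 4 11 > Route 10 3 > Route 13 2.
Route 18 takes 60 to reach its cap of 60 → 160 left.
Route 20: +160 to 160 (cap) → 0 left.
Total = 20×60 + 15×160 = 3600.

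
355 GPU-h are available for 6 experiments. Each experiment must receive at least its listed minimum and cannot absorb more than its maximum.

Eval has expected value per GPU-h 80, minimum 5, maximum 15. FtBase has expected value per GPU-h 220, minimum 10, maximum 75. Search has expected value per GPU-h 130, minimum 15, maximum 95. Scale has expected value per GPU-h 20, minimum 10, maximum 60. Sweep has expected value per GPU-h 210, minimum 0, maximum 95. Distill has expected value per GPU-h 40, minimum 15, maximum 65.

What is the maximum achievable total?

Meeting every minimum uses 5+10+15+10+0+15 = 55 GPU-h, leaving 300.
Highest expected value per GPU-h first: FtBase 220 > Sweep 210 > Search 130 > Eval 80 > Distill 40 > Scale 20.
FtBase: +65 to 75 (cap) — 235 left.
Sweep takes 95 more to reach its cap of 95 — 140 left.
Search takes 80 more to reach its cap of 95 — 60 left.
Eval takes 10 more to reach its cap of 15 — 50 left.
Distill: +50 to 65 (cap) — 0 left.
Total = 80×15 + 220×75 + 130×95 + 20×10 + 210×95 + 40×65 = 52800.

52800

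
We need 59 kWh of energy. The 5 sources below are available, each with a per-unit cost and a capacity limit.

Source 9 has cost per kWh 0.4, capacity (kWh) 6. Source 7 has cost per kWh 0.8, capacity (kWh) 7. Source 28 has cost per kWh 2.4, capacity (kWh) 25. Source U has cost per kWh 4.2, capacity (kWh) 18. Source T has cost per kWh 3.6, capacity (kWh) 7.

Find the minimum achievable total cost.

152

Use sources in increasing cost order.
Source 9 (0.4): use full 6 ; 53 kWh to go.
Source 7 (0.8): use full 7 ; 46 kWh to go.
Source 28 (2.4): use full 25 ; 21 kWh to go.
Take 7 from Source T at 3.6 ; need 14 more.
Source U (4.2): take the remaining 14 ; done.
Cost = 6×0.4 + 7×0.8 + 25×2.4 + 7×3.6 + 14×4.2 = 152.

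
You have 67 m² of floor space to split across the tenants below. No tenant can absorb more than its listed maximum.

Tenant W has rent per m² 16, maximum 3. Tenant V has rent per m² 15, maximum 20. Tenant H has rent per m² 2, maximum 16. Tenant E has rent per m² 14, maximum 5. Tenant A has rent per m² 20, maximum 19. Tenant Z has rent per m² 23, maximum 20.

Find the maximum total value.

Order the tenants by rent per m²: Tenant Z 23 > Tenant A 20 > Tenant W 16 > Tenant V 15 > Tenant E 14 > Tenant H 2.
Tenant Z: +20 to 20 (cap) → 47 left.
Tenant A takes 19 to reach its cap of 19 → 28 left.
Tenant W takes 3 to reach its cap of 3 → 25 left.
Tenant V: +20 to 20 (cap) → 5 left.
Give Tenant E 5 to hit its cap of 5 → 0 left.
Total = 16×3 + 15×20 + 14×5 + 20×19 + 23×20 = 1258.

1258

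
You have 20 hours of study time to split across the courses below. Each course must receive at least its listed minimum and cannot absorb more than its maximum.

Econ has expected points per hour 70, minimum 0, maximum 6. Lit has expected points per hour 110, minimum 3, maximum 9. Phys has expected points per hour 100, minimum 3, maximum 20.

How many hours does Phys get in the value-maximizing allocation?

11

Meeting every minimum uses 0+3+3 = 6 hours, leaving 14.
Rank by expected points per hour: Lit 110 > Phys 100 > Econ 70.
Lit: +6 to 9 (cap) → 8 left.
Phys: +8 (room for 17) → 11. Pool exhausted.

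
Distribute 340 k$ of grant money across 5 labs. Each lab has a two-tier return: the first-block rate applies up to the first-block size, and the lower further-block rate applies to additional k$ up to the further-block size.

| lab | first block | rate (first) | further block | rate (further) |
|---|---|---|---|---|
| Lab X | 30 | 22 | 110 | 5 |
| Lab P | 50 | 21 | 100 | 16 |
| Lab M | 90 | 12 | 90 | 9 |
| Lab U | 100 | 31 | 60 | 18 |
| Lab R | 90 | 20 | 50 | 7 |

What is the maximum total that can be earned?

7850

Treat each block as its own option and order by rate: Lab U/tier1 31 > Lab X/tier1 22 > Lab P/tier1 21 > Lab R/tier1 20 > Lab U/tier2 18 > Lab P/tier2 16 > Lab M/tier1 12 > Lab M/tier2 9 > Lab R/tier2 7 > Lab X/tier2 5.
Fill Lab U tier1 block (100 at 31) ; 240 left.
Fill Lab X tier1 block (30 at 22) ; 210 left.
Fill Lab P tier1 block (50 at 21) ; 160 left.
Lab R tier1 at 20: fill all 90 ; 70 left.
Lab U/tier2 (18): +60 ; 10 left.
10 remain; put them into Lab P tier2 at 16.
Total = 31×100 + 22×30 + 21×50 + 20×90 + 18×60 + 16×10 = 7850.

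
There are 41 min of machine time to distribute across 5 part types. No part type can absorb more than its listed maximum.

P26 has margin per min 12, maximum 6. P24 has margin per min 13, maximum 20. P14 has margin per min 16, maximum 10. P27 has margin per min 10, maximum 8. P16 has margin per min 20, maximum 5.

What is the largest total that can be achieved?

Highest margin per min first: P16 20 > P14 16 > P24 13 > P26 12 > P27 10.
Give P16 5 to hit its cap of 5 ; 36 left.
Give P14 10 to hit its cap of 10 ; 26 left.
P24 takes 20 to reach its cap of 20 ; 6 left.
P26: +6 to 6 (cap) ; 0 left.
Total = 12×6 + 13×20 + 16×10 + 20×5 = 592.

592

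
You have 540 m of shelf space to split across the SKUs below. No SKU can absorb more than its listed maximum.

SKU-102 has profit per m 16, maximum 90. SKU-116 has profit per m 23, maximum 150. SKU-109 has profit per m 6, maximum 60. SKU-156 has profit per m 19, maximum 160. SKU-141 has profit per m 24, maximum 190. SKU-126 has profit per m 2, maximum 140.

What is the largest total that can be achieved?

Order the SKUs by profit per m: SKU-141 24 > SKU-116 23 > SKU-156 19 > SKU-102 16 > SKU-109 6 > SKU-126 2.
SKU-141: +190 to 190 (cap) ; 350 left.
SKU-116 takes 150 to reach its cap of 150 ; 200 left.
Give SKU-156 160 to hit its cap of 160 ; 40 left.
SKU-102 has room for 90 but only 40 remain, so it gets 40.
Total = 16×40 + 23×150 + 19×160 + 24×190 = 11690.

11690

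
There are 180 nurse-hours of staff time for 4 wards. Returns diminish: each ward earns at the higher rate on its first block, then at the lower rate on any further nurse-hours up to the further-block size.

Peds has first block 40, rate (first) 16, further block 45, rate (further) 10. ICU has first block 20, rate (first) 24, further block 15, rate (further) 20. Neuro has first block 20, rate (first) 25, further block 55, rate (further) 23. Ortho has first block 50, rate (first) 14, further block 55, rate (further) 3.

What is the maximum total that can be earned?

3605

Treat each block as its own option and order by rate: Neuro/tier1 25 > ICU/tier1 24 > Neuro/tier2 23 > ICU/tier2 20 > Peds/tier1 16 > Ortho/tier1 14 > Peds/tier2 10 > Ortho/tier2 3.
Fill Neuro tier1 block (20 at 25) ; 160 left.
Fill ICU tier1 block (20 at 24) ; 140 left.
Fill Neuro tier2 block (55 at 23) ; 85 left.
ICU/tier2 (20): +15 ; 70 left.
Fill Peds tier1 block (40 at 16) ; 30 left.
Ortho/tier1: +30 of 50 at 14; pool empty.
Total = 25×20 + 24×20 + 23×55 + 20×15 + 16×40 + 14×30 = 3605.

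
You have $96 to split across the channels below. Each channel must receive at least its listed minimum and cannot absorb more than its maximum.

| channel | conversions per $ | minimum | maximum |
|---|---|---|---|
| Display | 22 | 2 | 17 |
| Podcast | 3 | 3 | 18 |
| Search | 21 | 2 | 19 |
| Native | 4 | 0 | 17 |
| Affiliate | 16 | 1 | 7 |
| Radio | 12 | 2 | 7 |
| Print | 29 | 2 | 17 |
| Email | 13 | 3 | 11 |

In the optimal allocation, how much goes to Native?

Meeting every minimum uses 2+3+2+0+1+2+2+3 = 15 $, leaving 81.
Highest conversions per $ first: Print 29 > Display 22 > Search 21 > Affiliate 16 > Email 13 > Radio 12 > Native 4 > Podcast 3.
Print: +15 to 17 (cap) → 66 left.
Give Display 15 more to hit its cap of 17 → 51 left.
Search takes 17 more to reach its cap of 19 → 34 left.
Affiliate takes 6 more to reach its cap of 7 → 28 left.
Email: +8 to 11 (cap) → 20 left.
Radio: +5 to 7 (cap) → 15 left.
Native: +15 (room for 17) → 15. Pool exhausted.

15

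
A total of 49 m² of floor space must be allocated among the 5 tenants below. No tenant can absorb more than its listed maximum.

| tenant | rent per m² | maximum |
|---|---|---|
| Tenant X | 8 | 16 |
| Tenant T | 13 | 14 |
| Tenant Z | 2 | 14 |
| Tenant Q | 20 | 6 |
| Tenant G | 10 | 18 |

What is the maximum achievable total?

570

Rank by rent per m²: Tenant Q 20 > Tenant T 13 > Tenant G 10 > Tenant X 8 > Tenant Z 2.
Tenant Q: +6 to 6 (cap) ; 43 left.
Give Tenant T 14 to hit its cap of 14 ; 29 left.
Tenant G: +18 to 18 (cap) ; 11 left.
Only 11 left; Tenant X takes them to reach 11.
Total = 8×11 + 13×14 + 20×6 + 10×18 = 570.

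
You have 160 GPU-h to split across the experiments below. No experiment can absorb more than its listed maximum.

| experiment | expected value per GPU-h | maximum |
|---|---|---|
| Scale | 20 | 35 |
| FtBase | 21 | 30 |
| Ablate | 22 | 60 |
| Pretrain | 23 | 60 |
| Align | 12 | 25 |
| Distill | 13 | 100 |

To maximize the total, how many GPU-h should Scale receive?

10

Highest expected value per GPU-h first: Pretrain 23 > Ablate 22 > FtBase 21 > Scale 20 > Distill 13 > Align 12.
Pretrain takes 60 to reach its cap of 60 — 100 left.
Give Ablate 60 to hit its cap of 60 — 40 left.
FtBase takes 30 to reach its cap of 30 — 10 left.
Only 10 left; Scale takes them to reach 10.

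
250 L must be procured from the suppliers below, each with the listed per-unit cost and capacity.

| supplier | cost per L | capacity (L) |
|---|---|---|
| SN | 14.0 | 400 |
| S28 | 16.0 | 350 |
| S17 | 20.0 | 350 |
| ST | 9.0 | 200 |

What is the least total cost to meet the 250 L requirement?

2500

Use suppliers in increasing cost order.
Take 200 from ST at 9.0 → need 50 more.
SN (14.0): take the remaining 50 → done.
S28, S17: unused.
Cost = 200×9.0 + 50×14.0 = 2500.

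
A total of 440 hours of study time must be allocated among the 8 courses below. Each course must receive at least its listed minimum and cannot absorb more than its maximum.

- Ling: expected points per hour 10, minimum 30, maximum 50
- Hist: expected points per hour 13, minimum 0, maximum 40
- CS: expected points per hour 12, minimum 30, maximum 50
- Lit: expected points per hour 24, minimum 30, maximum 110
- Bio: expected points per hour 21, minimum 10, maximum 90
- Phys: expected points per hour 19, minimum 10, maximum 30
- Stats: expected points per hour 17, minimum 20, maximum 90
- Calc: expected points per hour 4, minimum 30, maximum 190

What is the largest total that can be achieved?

7800

Meeting every minimum uses 30+0+30+30+10+10+20+30 = 160 hours, leaving 280.
Rank by expected points per hour: Lit 24 > Bio 21 > Phys 19 > Stats 17 > Hist 13 > CS 12 > Ling 10 > Calc 4.
Lit takes 80 more to reach its cap of 110 — 200 left.
Bio takes 80 more to reach its cap of 90 — 120 left.
Phys takes 20 more to reach its cap of 30 — 100 left.
Stats: +70 to 90 (cap) — 30 left.
Hist: +30 (room for 40) → 30. Pool exhausted.
Total = 10×30 + 13×30 + 12×30 + 24×110 + 21×90 + 19×30 + 17×90 + 4×30 = 7800.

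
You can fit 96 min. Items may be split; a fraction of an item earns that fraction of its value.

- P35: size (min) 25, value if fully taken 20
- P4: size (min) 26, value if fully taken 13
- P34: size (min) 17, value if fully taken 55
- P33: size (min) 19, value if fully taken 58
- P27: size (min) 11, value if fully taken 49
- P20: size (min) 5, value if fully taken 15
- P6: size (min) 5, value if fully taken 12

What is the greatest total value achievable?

Rank by value-to-size ratio: P27 49/11≈4.45, P34 55/17≈3.24, P33 58/19≈3.05, P20 15/5≈3, P6 12/5≈2.4, P35 20/25≈0.8, P4 13/26≈0.5.
All 11 min of P27 fit (value 49) ; 85 remain.
P34: take in full, 17 min for value 55 ; 68 left.
P33: take in full, 19 min for value 58 ; 49 left.
P20: take in full, 5 min for value 15 ; 44 left.
P6: take in full, 5 min for value 12 ; 39 left.
Take all of P35 (25 min, value 20) ; 14 min left.
Fill the last 14 min with part of P4: 14/26 of it earns 7.
Total value = 216.

216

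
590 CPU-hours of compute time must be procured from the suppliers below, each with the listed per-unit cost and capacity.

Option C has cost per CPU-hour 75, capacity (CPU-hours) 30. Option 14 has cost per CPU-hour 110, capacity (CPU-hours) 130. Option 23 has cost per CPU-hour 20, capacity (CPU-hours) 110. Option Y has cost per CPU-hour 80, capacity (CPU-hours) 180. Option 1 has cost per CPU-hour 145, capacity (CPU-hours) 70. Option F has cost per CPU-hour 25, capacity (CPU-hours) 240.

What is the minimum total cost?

Cheapest first:
Option 23 (20): use full 110 ; 480 CPU-hours to go.
Option F (25): use full 240 ; 240 CPU-hours to go.
Option C at 75: take all 30 CPU-hours ; 210 still needed.
Take 180 from Option Y at 80 ; need 30 more.
Take 30 from Option 14 at 110 to finish.
Option 1: unused.
Cost = 110×20 + 240×25 + 30×75 + 180×80 + 30×110 = 28150.

28150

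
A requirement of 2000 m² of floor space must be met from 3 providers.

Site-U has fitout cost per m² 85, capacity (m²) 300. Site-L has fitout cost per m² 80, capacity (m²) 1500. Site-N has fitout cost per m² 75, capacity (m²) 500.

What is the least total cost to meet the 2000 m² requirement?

157500

Cheapest first:
Take 500 from Site-N at 75 — need 1500 more.
Site-L (80): use full 1500 — 0 m² to go.
Site-U: unused.
Cost = 500×75 + 1500×80 = 157500.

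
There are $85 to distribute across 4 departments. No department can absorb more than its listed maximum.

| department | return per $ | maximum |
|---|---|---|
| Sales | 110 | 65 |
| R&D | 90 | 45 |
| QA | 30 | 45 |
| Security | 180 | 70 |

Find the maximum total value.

14250

Highest return per $ first: Security 180 > Sales 110 > R&D 90 > QA 30.
Security: +70 to 70 (cap) — 15 left.
Sales has room for 65 but only 15 remain, so it gets 15.
Total = 110×15 + 180×70 = 14250.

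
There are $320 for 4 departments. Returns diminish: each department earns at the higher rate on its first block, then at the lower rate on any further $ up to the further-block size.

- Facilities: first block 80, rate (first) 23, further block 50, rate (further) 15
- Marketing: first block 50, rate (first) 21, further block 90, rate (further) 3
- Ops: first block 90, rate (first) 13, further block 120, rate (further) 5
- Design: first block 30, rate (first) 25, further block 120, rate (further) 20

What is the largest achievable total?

Order all 8 blocks by rate: Design/first 25 > Facilities/first 23 > Marketing/first 21 > Design/second 20 > Facilities/second 15 > Ops/first 13 > Ops/second 5 > Marketing/second 3.
Design/first (25): +30 — 290 left.
Fill Facilities first block (80 at 23) — 210 left.
Marketing/first (21): +50 — 160 left.
Fill Design second block (120 at 20) — 40 left.
Facilities/second: +40 of 50 at 15; pool empty.
Total = 25×30 + 23×80 + 21×50 + 20×120 + 15×40 = 6640.

6640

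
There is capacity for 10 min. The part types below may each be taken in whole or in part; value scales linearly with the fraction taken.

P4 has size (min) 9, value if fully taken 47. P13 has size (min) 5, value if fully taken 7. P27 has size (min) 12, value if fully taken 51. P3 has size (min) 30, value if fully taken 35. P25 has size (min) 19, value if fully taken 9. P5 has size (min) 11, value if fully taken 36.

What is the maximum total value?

Sort by value density: P4 47/9≈5.22, P27 51/12≈4.25, P5 36/11≈3.27, P13 7/5≈1.4, P3 35/30≈1.17, P25 9/19≈0.474.
P4: take in full, 9 min for value 47 — 1 left.
Fill the last 1 min with part of P27: 1/12 of it earns 4.25.
Total value = 51.25.

51.25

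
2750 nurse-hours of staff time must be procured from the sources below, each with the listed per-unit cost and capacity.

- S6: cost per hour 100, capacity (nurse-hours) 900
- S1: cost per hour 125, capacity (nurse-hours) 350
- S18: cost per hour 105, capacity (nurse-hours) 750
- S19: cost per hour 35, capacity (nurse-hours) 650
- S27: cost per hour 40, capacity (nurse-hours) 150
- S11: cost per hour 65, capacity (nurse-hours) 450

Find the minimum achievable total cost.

Fill from the cheapest source first.
S19 at 35: take all 650 nurse-hours → 2100 still needed.
S27 (40): use full 150 → 1950 nurse-hours to go.
S11 at 65: take all 450 nurse-hours → 1500 still needed.
S6 at 100: take all 900 nurse-hours → 600 still needed.
Take 600 from S18 at 105 to finish.
S1: unused.
Cost = 650×35 + 150×40 + 450×65 + 900×100 + 600×105 = 211000.

211000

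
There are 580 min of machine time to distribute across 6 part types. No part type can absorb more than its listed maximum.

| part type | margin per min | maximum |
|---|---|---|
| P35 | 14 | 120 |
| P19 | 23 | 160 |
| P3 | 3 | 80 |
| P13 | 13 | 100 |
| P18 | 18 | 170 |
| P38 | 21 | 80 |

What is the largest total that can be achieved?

Order the part types by margin per min: P19 23 > P38 21 > P18 18 > P35 14 > P13 13 > P3 3.
P19: +160 to 160 (cap) ; 420 left.
P38 takes 80 to reach its cap of 80 ; 340 left.
P18: +170 to 170 (cap) ; 170 left.
P35: +120 to 120 (cap) ; 50 left.
Only 50 left; P13 takes them to reach 50.
Total = 14×120 + 23×160 + 13×50 + 18×170 + 21×80 = 10750.

10750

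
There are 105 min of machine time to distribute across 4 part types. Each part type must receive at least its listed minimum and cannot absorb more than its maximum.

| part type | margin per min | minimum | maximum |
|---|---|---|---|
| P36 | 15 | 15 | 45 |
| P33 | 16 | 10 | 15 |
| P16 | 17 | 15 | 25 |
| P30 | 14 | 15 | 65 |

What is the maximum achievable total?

Meeting every minimum uses 15+10+15+15 = 55 min, leaving 50.
Highest margin per min first: P16 17 > P33 16 > P36 15 > P30 14.
P16: +10 to 25 (cap) — 40 left.
P33: +5 to 15 (cap) — 35 left.
P36: +30 to 45 (cap) — 5 left.
P30: +5 (room for 50) → 20. Pool exhausted.
Total = 15×45 + 16×15 + 17×25 + 14×20 = 1620.

1620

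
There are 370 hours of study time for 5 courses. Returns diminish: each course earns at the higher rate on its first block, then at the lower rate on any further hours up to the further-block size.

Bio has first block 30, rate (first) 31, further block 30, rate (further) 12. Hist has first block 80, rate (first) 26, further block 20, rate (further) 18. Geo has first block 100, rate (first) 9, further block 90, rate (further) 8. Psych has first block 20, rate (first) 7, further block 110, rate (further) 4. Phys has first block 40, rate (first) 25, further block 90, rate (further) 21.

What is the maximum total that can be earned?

7340

Rank every tier by rate: Bio/first 31 > Hist/first 26 > Phys/first 25 > Phys/second 21 > Hist/second 18 > Bio/second 12 > Geo/first 9 > Geo/second 8 > Psych/first 7 > Psych/second 4.
Fill Bio first block (30 at 31) → 340 left.
Hist/first (26): +80 → 260 left.
Phys/first (25): +40 → 220 left.
Phys second at 21: fill all 90 → 130 left.
Hist second at 18: fill all 20 → 110 left.
Fill Bio second block (30 at 12) → 80 left.
Geo first at 9: only 80 left, fill 80.
Total = 31×30 + 26×80 + 25×40 + 21×90 + 18×20 + 12×30 + 9×80 = 7340.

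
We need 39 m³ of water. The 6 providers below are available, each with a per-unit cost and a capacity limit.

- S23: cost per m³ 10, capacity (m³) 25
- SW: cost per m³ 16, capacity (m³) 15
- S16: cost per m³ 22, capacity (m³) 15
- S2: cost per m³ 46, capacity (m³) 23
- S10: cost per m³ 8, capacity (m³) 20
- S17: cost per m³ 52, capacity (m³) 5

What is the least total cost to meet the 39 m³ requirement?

350

Fill from the cheapest provider first.
S10 (8): use full 20 — 19 m³ to go.
S23 at 10: take 19 of its 25 — requirement met.
SW, S16, S2, S17: unused.
Cost = 20×8 + 19×10 = 350.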